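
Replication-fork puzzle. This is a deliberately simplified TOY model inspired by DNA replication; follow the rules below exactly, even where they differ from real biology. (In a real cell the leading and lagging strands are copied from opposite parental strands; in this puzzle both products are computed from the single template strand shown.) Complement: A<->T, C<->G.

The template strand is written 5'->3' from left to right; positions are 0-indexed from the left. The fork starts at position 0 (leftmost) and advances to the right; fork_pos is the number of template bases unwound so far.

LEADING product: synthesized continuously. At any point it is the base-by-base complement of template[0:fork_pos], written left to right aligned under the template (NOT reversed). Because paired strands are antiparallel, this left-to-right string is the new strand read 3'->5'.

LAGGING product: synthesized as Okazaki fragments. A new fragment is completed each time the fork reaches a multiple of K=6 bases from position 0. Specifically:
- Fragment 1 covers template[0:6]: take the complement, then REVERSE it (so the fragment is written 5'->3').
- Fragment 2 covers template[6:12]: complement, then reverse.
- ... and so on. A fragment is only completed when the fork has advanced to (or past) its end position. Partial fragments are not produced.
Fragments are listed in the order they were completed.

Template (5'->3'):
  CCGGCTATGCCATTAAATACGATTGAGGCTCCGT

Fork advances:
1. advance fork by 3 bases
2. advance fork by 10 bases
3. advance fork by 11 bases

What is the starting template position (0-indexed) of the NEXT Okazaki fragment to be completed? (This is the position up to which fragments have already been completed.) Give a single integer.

Answer: 24

Derivation:
Step 1: advance 3 -> fork_pos = 0 + 3 = 3. Next multiple of 6 is 6 (not reached); still 0 fragment(s).
Step 2: advance 10 -> fork_pos = 3 + 10 = 13. Reached multiple(s) of 6: 6, 12 -> fragments 1-2 completed (2 total).
Step 3: advance 11 -> fork_pos = 13 + 11 = 24. Reached multiple(s) of 6: 18, 24 -> fragments 3-4 completed (4 total).
4 fragment(s) completed, covering template[0:24] (4 x 6 = 24). The next fragment, fragment 5, covers template[24:30], so it starts at position 24.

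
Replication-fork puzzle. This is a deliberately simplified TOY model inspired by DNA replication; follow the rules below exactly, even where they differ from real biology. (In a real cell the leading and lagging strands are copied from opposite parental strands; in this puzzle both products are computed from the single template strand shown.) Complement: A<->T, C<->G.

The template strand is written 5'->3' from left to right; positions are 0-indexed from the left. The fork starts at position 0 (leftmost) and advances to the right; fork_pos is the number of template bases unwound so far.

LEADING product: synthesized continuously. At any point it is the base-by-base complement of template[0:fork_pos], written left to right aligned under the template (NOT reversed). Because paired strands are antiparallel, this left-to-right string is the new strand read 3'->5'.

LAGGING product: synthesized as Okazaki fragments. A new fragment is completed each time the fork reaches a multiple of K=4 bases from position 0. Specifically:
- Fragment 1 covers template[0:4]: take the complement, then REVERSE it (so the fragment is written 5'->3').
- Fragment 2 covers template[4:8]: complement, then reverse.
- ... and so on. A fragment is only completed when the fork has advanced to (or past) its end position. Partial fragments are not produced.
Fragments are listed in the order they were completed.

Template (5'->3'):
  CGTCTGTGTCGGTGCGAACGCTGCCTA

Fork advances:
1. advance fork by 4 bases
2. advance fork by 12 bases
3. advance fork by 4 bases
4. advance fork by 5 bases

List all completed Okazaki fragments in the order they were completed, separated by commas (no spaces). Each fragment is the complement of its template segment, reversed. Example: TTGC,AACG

Step 1: advance 4 -> fork_pos = 0 + 4 = 4. Reached multiple(s) of 4: 4 -> fragment 1 completed (1 total).
Step 2: advance 12 -> fork_pos = 4 + 12 = 16. Reached multiple(s) of 4: 8, 12, 16 -> fragments 2-4 completed (4 total).
Step 3: advance 4 -> fork_pos = 16 + 4 = 20. Reached multiple(s) of 4: 20 -> fragment 5 completed (5 total).
Step 4: advance 5 -> fork_pos = 20 + 5 = 25. Reached multiple(s) of 4: 24 -> fragment 6 completed (6 total).
Final fork_pos = 25, so 6 fragment(s) are complete. Build each: template segment -> complement -> reverse.
Fragment 1: template[0:4] = CGTC -> complement GCAG -> reversed GACG
Fragment 2: template[4:8] = TGTG -> complement ACAC -> reversed CACA
Fragment 3: template[8:12] = TCGG -> complement AGCC -> reversed CCGA
Fragment 4: template[12:16] = TGCG -> complement ACGC -> reversed CGCA
Fragment 5: template[16:20] = AACG -> complement TTGC -> reversed CGTT
Fragment 6: template[20:24] = CTGC -> complement GACG -> reversed GCAG

Answer: GACG,CACA,CCGA,CGCA,CGTT,GCAG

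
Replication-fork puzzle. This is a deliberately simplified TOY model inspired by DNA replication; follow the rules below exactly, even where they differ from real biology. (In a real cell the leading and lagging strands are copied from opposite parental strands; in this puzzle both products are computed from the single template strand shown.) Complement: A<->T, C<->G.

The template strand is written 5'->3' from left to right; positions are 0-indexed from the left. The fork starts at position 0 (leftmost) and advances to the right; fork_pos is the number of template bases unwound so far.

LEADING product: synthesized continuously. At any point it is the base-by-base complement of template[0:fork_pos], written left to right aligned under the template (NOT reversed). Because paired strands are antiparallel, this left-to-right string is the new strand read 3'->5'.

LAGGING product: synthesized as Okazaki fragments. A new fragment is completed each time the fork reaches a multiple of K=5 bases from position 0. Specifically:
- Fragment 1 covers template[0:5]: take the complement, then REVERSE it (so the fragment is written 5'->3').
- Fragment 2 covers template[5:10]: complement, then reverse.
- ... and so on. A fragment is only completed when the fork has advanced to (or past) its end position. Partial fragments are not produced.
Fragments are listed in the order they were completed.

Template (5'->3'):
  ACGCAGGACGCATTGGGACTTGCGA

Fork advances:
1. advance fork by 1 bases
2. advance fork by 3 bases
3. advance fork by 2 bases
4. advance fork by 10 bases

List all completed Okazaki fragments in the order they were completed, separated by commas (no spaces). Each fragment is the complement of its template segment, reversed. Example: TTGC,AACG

Step 1: advance 1 -> fork_pos = 0 + 1 = 1. Next multiple of 5 is 5 (not reached); still 0 fragment(s).
Step 2: advance 3 -> fork_pos = 1 + 3 = 4. Next multiple of 5 is 5 (not reached); still 0 fragment(s).
Step 3: advance 2 -> fork_pos = 4 + 2 = 6. Reached multiple(s) of 5: 5 -> fragment 1 completed (1 total).
Step 4: advance 10 -> fork_pos = 6 + 10 = 16. Reached multiple(s) of 5: 10, 15 -> fragments 2-3 completed (3 total).
Final fork_pos = 16, so 3 fragment(s) are complete. Build each: template segment -> complement -> reverse.
Fragment 1: template[0:5] = ACGCA -> complement TGCGT -> reversed TGCGT
Fragment 2: template[5:10] = GGACG -> complement CCTGC -> reversed CGTCC
Fragment 3: template[10:15] = CATTG -> complement GTAAC -> reversed CAATG

Answer: TGCGT,CGTCC,CAATG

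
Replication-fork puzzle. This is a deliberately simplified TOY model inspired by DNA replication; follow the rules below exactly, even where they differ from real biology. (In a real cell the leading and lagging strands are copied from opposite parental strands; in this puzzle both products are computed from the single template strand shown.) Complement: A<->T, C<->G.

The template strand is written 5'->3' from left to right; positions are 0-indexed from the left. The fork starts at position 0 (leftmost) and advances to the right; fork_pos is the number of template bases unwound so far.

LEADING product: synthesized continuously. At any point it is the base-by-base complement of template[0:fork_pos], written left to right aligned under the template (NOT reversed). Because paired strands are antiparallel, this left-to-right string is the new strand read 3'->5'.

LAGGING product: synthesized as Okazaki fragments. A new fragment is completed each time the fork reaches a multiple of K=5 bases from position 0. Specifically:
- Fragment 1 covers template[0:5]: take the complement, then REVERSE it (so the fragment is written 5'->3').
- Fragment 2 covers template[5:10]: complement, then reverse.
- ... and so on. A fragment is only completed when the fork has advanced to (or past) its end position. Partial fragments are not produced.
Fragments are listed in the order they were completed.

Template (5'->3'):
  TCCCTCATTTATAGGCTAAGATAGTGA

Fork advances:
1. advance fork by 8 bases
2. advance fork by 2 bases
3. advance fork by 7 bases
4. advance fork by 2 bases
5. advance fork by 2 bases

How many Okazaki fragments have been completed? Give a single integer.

Answer: 4

Derivation:
Step 1: advance 8 -> fork_pos = 0 + 8 = 8. Reached multiple(s) of 5: 5 -> fragment 1 completed (1 total).
Step 2: advance 2 -> fork_pos = 8 + 2 = 10. Reached multiple(s) of 5: 10 -> fragment 2 completed (2 total).
Step 3: advance 7 -> fork_pos = 10 + 7 = 17. Reached multiple(s) of 5: 15 -> fragment 3 completed (3 total).
Step 4: advance 2 -> fork_pos = 17 + 2 = 19. Next multiple of 5 is 20 (not reached); still 3 fragment(s).
Step 5: advance 2 -> fork_pos = 19 + 2 = 21. Reached multiple(s) of 5: 20 -> fragment 4 completed (4 total).
Check: final fork_pos = 21; the multiples of 5 that are <= 21 are 5..20 -> 21 // 5 = 4 completed fragment(s).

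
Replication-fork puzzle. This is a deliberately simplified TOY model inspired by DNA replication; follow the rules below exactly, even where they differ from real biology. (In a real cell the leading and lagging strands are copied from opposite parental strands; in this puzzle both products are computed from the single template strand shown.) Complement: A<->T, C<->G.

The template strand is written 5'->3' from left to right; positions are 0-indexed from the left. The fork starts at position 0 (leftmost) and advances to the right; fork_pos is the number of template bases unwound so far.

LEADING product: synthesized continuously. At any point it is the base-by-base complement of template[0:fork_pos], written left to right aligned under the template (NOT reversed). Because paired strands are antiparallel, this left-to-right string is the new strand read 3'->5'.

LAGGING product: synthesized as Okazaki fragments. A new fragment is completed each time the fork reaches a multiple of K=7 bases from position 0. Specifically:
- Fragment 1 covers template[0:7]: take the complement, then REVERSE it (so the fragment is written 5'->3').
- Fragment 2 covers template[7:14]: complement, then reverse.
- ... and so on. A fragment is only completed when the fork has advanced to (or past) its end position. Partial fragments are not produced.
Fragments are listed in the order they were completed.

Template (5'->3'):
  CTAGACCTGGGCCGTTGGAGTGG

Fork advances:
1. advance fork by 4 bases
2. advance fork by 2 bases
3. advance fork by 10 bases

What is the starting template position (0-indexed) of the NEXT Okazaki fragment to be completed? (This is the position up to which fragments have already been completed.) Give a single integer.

Step 1: advance 4 -> fork_pos = 0 + 4 = 4. Next multiple of 7 is 7 (not reached); still 0 fragment(s).
Step 2: advance 2 -> fork_pos = 4 + 2 = 6. Next multiple of 7 is 7 (not reached); still 0 fragment(s).
Step 3: advance 10 -> fork_pos = 6 + 10 = 16. Reached multiple(s) of 7: 7, 14 -> fragments 1-2 completed (2 total).
2 fragment(s) completed, covering template[0:14] (2 x 7 = 14). The next fragment, fragment 3, covers template[14:21], so it starts at position 14.

Answer: 14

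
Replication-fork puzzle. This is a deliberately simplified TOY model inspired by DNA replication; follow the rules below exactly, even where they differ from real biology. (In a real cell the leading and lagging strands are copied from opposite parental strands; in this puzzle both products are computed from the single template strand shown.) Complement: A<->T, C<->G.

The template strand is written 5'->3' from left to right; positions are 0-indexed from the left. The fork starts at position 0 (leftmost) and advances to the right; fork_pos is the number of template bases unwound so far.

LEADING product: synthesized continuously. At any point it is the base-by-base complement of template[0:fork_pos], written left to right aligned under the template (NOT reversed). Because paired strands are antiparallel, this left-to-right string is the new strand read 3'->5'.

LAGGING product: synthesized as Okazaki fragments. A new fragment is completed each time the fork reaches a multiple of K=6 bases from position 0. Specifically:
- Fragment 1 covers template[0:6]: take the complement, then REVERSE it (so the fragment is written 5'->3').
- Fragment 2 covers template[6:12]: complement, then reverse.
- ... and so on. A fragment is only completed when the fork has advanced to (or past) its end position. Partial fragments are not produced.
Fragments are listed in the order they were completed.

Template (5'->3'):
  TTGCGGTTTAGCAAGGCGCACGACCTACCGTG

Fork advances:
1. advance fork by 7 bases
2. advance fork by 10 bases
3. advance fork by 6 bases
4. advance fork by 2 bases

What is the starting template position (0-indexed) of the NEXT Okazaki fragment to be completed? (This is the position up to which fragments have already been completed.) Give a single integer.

Answer: 24

Derivation:
Step 1: advance 7 -> fork_pos = 0 + 7 = 7. Reached multiple(s) of 6: 6 -> fragment 1 completed (1 total).
Step 2: advance 10 -> fork_pos = 7 + 10 = 17. Reached multiple(s) of 6: 12 -> fragment 2 completed (2 total).
Step 3: advance 6 -> fork_pos = 17 + 6 = 23. Reached multiple(s) of 6: 18 -> fragment 3 completed (3 total).
Step 4: advance 2 -> fork_pos = 23 + 2 = 25. Reached multiple(s) of 6: 24 -> fragment 4 completed (4 total).
4 fragment(s) completed, covering template[0:24] (4 x 6 = 24). The next fragment, fragment 5, covers template[24:30], so it starts at position 24.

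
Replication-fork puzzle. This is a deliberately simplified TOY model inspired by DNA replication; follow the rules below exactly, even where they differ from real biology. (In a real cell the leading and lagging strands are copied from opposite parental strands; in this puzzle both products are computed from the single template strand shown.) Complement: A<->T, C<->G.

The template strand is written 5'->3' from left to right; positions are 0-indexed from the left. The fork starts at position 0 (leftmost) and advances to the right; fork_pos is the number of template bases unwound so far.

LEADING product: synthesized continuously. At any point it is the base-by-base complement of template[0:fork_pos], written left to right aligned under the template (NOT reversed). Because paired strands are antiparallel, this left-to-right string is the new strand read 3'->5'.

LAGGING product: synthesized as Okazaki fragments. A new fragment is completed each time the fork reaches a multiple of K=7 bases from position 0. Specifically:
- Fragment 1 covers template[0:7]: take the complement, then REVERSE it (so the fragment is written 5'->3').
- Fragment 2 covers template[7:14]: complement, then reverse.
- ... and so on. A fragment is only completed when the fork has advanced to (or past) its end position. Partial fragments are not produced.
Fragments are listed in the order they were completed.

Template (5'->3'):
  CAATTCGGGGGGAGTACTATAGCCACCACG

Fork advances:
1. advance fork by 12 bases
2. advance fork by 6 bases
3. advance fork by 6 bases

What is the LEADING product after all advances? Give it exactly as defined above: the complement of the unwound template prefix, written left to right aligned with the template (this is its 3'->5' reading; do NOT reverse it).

Answer: GTTAAGCCCCCCTCATGATATCGG

Derivation:
Step 1: advance 12 -> fork_pos = 0 + 12 = 12.
Step 2: advance 6 -> fork_pos = 12 + 6 = 18.
Step 3: advance 6 -> fork_pos = 18 + 6 = 24.
Unwound prefix: template[0:24] = CAATTCGGGGGGAGTACTATAGCC
Complement it base by base (A<->T, C<->G), keeping left-to-right order:
  [0:5] CAATT -> GTTAA
  [5:10] CGGGG -> GCCCC
  [10:15] GGAGT -> CCTCA
  [15:20] ACTAT -> TGATA
  [20:24] AGCC -> TCGG
Concatenate: GTTAAGCCCCCCTCATGATATCGG (length 24; written aligned with the template, i.e. 3'->5').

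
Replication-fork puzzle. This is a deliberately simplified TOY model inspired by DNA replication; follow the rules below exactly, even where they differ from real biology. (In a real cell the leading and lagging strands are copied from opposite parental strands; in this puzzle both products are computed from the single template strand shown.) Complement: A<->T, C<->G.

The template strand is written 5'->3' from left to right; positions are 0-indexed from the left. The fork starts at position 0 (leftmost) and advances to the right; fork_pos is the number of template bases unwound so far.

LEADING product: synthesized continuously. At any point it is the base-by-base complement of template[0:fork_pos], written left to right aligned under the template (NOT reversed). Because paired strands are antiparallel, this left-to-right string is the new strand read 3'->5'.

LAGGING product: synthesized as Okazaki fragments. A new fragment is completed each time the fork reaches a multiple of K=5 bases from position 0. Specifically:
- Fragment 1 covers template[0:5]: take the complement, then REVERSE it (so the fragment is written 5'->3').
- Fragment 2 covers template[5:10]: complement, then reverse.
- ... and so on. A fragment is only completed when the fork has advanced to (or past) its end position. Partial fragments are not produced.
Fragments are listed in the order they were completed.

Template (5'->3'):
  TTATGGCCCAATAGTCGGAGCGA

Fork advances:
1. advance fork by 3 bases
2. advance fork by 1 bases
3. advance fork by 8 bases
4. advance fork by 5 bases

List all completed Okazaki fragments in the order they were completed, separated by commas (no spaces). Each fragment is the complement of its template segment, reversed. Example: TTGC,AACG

Step 1: advance 3 -> fork_pos = 0 + 3 = 3. Next multiple of 5 is 5 (not reached); still 0 fragment(s).
Step 2: advance 1 -> fork_pos = 3 + 1 = 4. Next multiple of 5 is 5 (not reached); still 0 fragment(s).
Step 3: advance 8 -> fork_pos = 4 + 8 = 12. Reached multiple(s) of 5: 5, 10 -> fragments 1-2 completed (2 total).
Step 4: advance 5 -> fork_pos = 12 + 5 = 17. Reached multiple(s) of 5: 15 -> fragment 3 completed (3 total).
Final fork_pos = 17, so 3 fragment(s) are complete. Build each: template segment -> complement -> reverse.
Fragment 1: template[0:5] = TTATG -> complement AATAC -> reversed CATAA
Fragment 2: template[5:10] = GCCCA -> complement CGGGT -> reversed TGGGC
Fragment 3: template[10:15] = ATAGT -> complement TATCA -> reversed ACTAT

Answer: CATAA,TGGGC,ACTAT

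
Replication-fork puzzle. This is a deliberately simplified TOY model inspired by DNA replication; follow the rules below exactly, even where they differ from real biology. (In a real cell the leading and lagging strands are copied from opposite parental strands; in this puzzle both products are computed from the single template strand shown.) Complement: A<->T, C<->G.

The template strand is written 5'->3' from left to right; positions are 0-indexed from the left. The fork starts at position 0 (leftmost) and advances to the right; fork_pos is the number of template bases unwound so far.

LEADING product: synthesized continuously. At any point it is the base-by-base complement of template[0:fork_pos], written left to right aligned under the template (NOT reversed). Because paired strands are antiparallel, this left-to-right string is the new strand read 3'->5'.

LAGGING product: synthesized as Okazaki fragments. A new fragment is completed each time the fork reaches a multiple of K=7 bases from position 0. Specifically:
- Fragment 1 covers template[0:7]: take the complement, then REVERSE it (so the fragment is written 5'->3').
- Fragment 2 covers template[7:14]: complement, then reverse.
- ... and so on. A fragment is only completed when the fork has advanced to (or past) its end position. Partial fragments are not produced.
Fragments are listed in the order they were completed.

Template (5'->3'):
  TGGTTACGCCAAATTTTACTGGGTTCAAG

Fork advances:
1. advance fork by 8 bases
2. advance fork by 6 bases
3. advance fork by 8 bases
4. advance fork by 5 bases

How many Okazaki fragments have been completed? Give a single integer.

Step 1: advance 8 -> fork_pos = 0 + 8 = 8. Reached multiple(s) of 7: 7 -> fragment 1 completed (1 total).
Step 2: advance 6 -> fork_pos = 8 + 6 = 14. Reached multiple(s) of 7: 14 -> fragment 2 completed (2 total).
Step 3: advance 8 -> fork_pos = 14 + 8 = 22. Reached multiple(s) of 7: 21 -> fragment 3 completed (3 total).
Step 4: advance 5 -> fork_pos = 22 + 5 = 27. Next multiple of 7 is 28 (not reached); still 3 fragment(s).
Check: final fork_pos = 27; the multiples of 7 that are <= 27 are 7..21 -> 27 // 7 = 3 completed fragment(s).

Answer: 3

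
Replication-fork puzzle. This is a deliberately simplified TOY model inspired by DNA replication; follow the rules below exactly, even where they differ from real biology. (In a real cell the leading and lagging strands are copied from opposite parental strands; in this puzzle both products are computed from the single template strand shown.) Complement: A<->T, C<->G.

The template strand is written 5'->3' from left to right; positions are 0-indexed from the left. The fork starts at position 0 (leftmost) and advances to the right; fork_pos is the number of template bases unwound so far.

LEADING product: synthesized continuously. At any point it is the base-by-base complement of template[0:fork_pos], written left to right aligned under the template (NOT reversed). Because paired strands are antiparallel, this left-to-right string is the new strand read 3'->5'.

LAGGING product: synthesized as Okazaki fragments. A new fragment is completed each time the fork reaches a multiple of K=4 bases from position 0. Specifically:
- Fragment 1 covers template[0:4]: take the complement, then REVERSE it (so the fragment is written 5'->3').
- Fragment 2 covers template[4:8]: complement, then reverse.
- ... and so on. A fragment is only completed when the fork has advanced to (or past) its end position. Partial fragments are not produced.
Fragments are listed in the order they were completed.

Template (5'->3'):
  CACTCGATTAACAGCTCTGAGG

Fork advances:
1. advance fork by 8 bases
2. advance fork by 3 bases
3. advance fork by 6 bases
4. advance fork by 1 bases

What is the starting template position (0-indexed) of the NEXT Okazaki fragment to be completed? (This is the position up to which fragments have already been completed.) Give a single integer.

Step 1: advance 8 -> fork_pos = 0 + 8 = 8. Reached multiple(s) of 4: 4, 8 -> fragments 1-2 completed (2 total).
Step 2: advance 3 -> fork_pos = 8 + 3 = 11. Next multiple of 4 is 12 (not reached); still 2 fragment(s).
Step 3: advance 6 -> fork_pos = 11 + 6 = 17. Reached multiple(s) of 4: 12, 16 -> fragments 3-4 completed (4 total).
Step 4: advance 1 -> fork_pos = 17 + 1 = 18. Next multiple of 4 is 20 (not reached); still 4 fragment(s).
4 fragment(s) completed, covering template[0:16] (4 x 4 = 16). The next fragment, fragment 5, covers template[16:20], so it starts at position 16.

Answer: 16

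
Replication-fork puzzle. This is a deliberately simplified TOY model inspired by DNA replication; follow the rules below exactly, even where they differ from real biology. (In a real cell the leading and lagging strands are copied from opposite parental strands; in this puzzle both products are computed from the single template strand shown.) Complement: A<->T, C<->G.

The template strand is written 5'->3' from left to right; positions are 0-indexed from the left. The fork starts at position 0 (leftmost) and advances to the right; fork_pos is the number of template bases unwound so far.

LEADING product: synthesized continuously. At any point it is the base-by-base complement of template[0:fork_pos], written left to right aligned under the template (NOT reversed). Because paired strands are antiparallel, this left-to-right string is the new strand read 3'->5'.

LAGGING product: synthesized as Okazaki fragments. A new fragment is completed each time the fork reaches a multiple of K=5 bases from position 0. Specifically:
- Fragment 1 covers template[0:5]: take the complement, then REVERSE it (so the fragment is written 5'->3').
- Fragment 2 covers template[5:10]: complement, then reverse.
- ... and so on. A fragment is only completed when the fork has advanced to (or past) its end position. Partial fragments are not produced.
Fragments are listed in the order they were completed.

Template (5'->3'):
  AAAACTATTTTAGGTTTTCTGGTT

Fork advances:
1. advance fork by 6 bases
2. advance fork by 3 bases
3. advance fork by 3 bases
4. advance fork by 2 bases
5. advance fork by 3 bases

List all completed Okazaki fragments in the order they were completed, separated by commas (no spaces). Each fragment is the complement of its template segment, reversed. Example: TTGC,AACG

Step 1: advance 6 -> fork_pos = 0 + 6 = 6. Reached multiple(s) of 5: 5 -> fragment 1 completed (1 total).
Step 2: advance 3 -> fork_pos = 6 + 3 = 9. Next multiple of 5 is 10 (not reached); still 1 fragment(s).
Step 3: advance 3 -> fork_pos = 9 + 3 = 12. Reached multiple(s) of 5: 10 -> fragment 2 completed (2 total).
Step 4: advance 2 -> fork_pos = 12 + 2 = 14. Next multiple of 5 is 15 (not reached); still 2 fragment(s).
Step 5: advance 3 -> fork_pos = 14 + 3 = 17. Reached multiple(s) of 5: 15 -> fragment 3 completed (3 total).
Final fork_pos = 17, so 3 fragment(s) are complete. Build each: template segment -> complement -> reverse.
Fragment 1: template[0:5] = AAAAC -> complement TTTTG -> reversed GTTTT
Fragment 2: template[5:10] = TATTT -> complement ATAAA -> reversed AAATA
Fragment 3: template[10:15] = TAGGT -> complement ATCCA -> reversed ACCTA

Answer: GTTTT,AAATA,ACCTA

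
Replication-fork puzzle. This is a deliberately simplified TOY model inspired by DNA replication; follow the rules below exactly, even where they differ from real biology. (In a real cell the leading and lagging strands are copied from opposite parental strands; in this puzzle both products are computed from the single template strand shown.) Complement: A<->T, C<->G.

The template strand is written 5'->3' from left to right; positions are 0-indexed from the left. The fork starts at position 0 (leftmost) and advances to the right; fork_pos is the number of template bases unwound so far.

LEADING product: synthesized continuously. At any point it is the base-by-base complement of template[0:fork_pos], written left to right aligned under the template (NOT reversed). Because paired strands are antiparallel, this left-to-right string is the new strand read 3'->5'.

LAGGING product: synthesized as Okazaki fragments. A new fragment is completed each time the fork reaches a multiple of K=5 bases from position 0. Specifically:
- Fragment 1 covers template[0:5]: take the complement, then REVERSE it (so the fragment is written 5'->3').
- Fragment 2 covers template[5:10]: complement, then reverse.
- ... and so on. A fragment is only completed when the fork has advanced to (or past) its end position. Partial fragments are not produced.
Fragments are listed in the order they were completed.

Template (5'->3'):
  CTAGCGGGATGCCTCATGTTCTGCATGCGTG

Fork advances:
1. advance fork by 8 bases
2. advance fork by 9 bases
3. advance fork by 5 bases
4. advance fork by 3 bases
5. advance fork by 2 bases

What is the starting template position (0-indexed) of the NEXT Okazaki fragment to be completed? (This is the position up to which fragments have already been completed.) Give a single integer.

Step 1: advance 8 -> fork_pos = 0 + 8 = 8. Reached multiple(s) of 5: 5 -> fragment 1 completed (1 total).
Step 2: advance 9 -> fork_pos = 8 + 9 = 17. Reached multiple(s) of 5: 10, 15 -> fragments 2-3 completed (3 total).
Step 3: advance 5 -> fork_pos = 17 + 5 = 22. Reached multiple(s) of 5: 20 -> fragment 4 completed (4 total).
Step 4: advance 3 -> fork_pos = 22 + 3 = 25. Reached multiple(s) of 5: 25 -> fragment 5 completed (5 total).
Step 5: advance 2 -> fork_pos = 25 + 2 = 27. Next multiple of 5 is 30 (not reached); still 5 fragment(s).
5 fragment(s) completed, covering template[0:25] (5 x 5 = 25). The next fragment, fragment 6, covers template[25:30], so it starts at position 25.

Answer: 25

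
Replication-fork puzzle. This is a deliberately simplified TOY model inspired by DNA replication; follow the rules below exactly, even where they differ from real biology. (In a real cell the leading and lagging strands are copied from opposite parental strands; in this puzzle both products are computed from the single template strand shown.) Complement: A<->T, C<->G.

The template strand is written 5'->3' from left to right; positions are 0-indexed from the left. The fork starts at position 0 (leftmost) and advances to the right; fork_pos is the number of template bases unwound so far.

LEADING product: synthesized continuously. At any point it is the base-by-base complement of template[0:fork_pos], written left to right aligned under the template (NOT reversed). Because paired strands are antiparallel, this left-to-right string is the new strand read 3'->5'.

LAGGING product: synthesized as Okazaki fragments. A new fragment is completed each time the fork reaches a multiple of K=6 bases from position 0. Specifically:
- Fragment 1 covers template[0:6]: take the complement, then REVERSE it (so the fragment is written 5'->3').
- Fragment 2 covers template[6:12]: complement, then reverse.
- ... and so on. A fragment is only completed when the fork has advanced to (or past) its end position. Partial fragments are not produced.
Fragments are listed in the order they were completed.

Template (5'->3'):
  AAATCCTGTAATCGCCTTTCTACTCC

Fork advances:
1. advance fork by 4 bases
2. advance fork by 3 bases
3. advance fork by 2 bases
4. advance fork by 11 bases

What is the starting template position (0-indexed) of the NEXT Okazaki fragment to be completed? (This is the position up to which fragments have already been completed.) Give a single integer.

Answer: 18

Derivation:
Step 1: advance 4 -> fork_pos = 0 + 4 = 4. Next multiple of 6 is 6 (not reached); still 0 fragment(s).
Step 2: advance 3 -> fork_pos = 4 + 3 = 7. Reached multiple(s) of 6: 6 -> fragment 1 completed (1 total).
Step 3: advance 2 -> fork_pos = 7 + 2 = 9. Next multiple of 6 is 12 (not reached); still 1 fragment(s).
Step 4: advance 11 -> fork_pos = 9 + 11 = 20. Reached multiple(s) of 6: 12, 18 -> fragments 2-3 completed (3 total).
3 fragment(s) completed, covering template[0:18] (3 x 6 = 18). The next fragment, fragment 4, covers template[18:24], so it starts at position 18.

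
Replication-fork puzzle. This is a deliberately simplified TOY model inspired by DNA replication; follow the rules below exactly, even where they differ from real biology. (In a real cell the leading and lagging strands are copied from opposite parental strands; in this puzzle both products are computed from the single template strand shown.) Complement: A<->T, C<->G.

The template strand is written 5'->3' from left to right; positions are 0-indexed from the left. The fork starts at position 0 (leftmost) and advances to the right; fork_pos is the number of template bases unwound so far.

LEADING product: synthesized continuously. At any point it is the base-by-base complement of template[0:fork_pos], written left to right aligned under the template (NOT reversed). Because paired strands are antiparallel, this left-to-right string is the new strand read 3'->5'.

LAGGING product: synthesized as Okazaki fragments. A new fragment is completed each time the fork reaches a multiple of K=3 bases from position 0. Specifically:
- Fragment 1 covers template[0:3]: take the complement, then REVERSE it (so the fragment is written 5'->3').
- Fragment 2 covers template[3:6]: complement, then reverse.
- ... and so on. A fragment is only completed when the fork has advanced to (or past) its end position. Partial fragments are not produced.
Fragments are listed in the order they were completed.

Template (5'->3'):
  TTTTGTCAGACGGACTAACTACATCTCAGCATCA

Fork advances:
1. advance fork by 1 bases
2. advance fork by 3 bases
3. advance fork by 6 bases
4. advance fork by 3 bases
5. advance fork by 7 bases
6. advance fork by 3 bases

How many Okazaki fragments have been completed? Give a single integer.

Answer: 7

Derivation:
Step 1: advance 1 -> fork_pos = 0 + 1 = 1. Next multiple of 3 is 3 (not reached); still 0 fragment(s).
Step 2: advance 3 -> fork_pos = 1 + 3 = 4. Reached multiple(s) of 3: 3 -> fragment 1 completed (1 total).
Step 3: advance 6 -> fork_pos = 4 + 6 = 10. Reached multiple(s) of 3: 6, 9 -> fragments 2-3 completed (3 total).
Step 4: advance 3 -> fork_pos = 10 + 3 = 13. Reached multiple(s) of 3: 12 -> fragment 4 completed (4 total).
Step 5: advance 7 -> fork_pos = 13 + 7 = 20. Reached multiple(s) of 3: 15, 18 -> fragments 5-6 completed (6 total).
Step 6: advance 3 -> fork_pos = 20 + 3 = 23. Reached multiple(s) of 3: 21 -> fragment 7 completed (7 total).
Check: final fork_pos = 23; the multiples of 3 that are <= 23 are 3..21 -> 23 // 3 = 7 completed fragment(s).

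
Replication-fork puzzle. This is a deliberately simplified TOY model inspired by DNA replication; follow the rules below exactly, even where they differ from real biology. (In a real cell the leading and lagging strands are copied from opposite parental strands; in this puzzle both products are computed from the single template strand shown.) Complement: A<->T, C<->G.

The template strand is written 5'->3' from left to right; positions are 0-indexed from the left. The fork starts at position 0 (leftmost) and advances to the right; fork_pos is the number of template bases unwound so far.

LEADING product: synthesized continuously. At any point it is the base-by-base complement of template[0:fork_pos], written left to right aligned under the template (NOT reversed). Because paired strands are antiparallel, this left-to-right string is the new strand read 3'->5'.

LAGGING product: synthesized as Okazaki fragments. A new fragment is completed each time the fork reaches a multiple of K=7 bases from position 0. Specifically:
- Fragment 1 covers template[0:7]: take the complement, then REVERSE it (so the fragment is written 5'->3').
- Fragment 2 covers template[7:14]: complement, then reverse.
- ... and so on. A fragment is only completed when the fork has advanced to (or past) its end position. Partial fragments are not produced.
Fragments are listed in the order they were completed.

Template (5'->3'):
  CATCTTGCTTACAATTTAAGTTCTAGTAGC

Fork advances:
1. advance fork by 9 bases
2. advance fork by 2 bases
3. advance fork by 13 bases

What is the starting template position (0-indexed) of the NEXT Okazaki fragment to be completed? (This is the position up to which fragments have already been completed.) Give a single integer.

Step 1: advance 9 -> fork_pos = 0 + 9 = 9. Reached multiple(s) of 7: 7 -> fragment 1 completed (1 total).
Step 2: advance 2 -> fork_pos = 9 + 2 = 11. Next multiple of 7 is 14 (not reached); still 1 fragment(s).
Step 3: advance 13 -> fork_pos = 11 + 13 = 24. Reached multiple(s) of 7: 14, 21 -> fragments 2-3 completed (3 total).
3 fragment(s) completed, covering template[0:21] (3 x 7 = 21). The next fragment, fragment 4, covers template[21:28], so it starts at position 21.

Answer: 21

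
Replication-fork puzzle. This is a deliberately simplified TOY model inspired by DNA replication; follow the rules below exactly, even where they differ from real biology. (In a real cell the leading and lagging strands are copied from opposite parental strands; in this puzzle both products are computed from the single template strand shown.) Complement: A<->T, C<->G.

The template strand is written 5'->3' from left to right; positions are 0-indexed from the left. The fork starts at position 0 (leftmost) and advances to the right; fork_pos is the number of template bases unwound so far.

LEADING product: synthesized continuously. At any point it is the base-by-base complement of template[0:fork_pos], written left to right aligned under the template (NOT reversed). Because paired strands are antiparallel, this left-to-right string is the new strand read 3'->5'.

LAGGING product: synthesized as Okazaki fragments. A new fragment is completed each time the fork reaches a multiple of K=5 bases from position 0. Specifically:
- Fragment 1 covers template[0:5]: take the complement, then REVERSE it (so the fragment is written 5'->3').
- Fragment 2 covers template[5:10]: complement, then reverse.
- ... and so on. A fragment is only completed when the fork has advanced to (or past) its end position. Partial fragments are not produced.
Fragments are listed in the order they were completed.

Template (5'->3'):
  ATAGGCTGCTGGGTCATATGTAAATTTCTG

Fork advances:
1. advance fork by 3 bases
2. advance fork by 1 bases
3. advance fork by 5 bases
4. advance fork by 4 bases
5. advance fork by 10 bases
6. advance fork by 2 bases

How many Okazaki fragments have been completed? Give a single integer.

Answer: 5

Derivation:
Step 1: advance 3 -> fork_pos = 0 + 3 = 3. Next multiple of 5 is 5 (not reached); still 0 fragment(s).
Step 2: advance 1 -> fork_pos = 3 + 1 = 4. Next multiple of 5 is 5 (not reached); still 0 fragment(s).
Step 3: advance 5 -> fork_pos = 4 + 5 = 9. Reached multiple(s) of 5: 5 -> fragment 1 completed (1 total).
Step 4: advance 4 -> fork_pos = 9 + 4 = 13. Reached multiple(s) of 5: 10 -> fragment 2 completed (2 total).
Step 5: advance 10 -> fork_pos = 13 + 10 = 23. Reached multiple(s) of 5: 15, 20 -> fragments 3-4 completed (4 total).
Step 6: advance 2 -> fork_pos = 23 + 2 = 25. Reached multiple(s) of 5: 25 -> fragment 5 completed (5 total).
Check: final fork_pos = 25; the multiples of 5 that are <= 25 are 5..25 -> 25 // 5 = 5 completed fragment(s).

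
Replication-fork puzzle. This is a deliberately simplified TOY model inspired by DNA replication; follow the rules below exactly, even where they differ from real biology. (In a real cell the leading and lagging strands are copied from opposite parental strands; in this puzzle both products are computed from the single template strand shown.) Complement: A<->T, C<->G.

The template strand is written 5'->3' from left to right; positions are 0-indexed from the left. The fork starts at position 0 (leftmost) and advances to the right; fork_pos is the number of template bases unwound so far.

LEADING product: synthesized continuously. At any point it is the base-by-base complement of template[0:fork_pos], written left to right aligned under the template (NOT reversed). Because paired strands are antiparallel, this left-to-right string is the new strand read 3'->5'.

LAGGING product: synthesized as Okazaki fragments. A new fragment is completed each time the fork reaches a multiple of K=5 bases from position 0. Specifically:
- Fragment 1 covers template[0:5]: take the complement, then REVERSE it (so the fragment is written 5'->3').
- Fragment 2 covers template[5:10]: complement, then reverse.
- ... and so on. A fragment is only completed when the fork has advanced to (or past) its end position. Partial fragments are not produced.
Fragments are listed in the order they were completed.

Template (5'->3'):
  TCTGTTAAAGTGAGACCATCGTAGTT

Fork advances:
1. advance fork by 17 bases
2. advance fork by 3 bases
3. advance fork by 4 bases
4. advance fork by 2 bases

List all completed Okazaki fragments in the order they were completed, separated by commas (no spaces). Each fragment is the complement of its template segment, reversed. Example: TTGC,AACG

Answer: ACAGA,CTTTA,TCTCA,GATGG,ACTAC

Derivation:
Step 1: advance 17 -> fork_pos = 0 + 17 = 17. Reached multiple(s) of 5: 5, 10, 15 -> fragments 1-3 completed (3 total).
Step 2: advance 3 -> fork_pos = 17 + 3 = 20. Reached multiple(s) of 5: 20 -> fragment 4 completed (4 total).
Step 3: advance 4 -> fork_pos = 20 + 4 = 24. Next multiple of 5 is 25 (not reached); still 4 fragment(s).
Step 4: advance 2 -> fork_pos = 24 + 2 = 26. Reached multiple(s) of 5: 25 -> fragment 5 completed (5 total).
Final fork_pos = 26, so 5 fragment(s) are complete. Build each: template segment -> complement -> reverse.
Fragment 1: template[0:5] = TCTGT -> complement AGACA -> reversed ACAGA
Fragment 2: template[5:10] = TAAAG -> complement ATTTC -> reversed CTTTA
Fragment 3: template[10:15] = TGAGA -> complement ACTCT -> reversed TCTCA
Fragment 4: template[15:20] = CCATC -> complement GGTAG -> reversed GATGG
Fragment 5: template[20:25] = GTAGT -> complement CATCA -> reversed ACTAC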